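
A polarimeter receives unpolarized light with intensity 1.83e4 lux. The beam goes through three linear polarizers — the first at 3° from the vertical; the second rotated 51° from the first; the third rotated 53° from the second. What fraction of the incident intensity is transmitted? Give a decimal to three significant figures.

Unpolarized light through the first polarizer → I₁ = 1.83e4 lux/2 = 9150 lux, polarized at 3°.
I₂ = I₁ · cos²(51°) = 9150 · 0.396 = 3624 lux.
I₃ = I₂ · cos²(53°) = 3624 · 0.3622 = 1312 lux.
Transmitted fraction = 0.07172.

I/I₀ ≈ 0.0717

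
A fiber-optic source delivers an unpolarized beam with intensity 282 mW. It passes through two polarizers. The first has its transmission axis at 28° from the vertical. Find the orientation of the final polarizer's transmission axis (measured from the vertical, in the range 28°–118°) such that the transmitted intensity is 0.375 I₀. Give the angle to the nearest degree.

θ ≈ 58°

Unpolarized light through the first polarizer → I₁ = ½ I₀, now polarized at 28°.
Need I₂/I₀ = 0.375, so cos²(θ − 28°) = 0.375 / 0.5 = 0.75.
θ − 28° = arccos(√0.75) = 30.0°, giving θ ≈ 28 + 30.0 = 58.0°.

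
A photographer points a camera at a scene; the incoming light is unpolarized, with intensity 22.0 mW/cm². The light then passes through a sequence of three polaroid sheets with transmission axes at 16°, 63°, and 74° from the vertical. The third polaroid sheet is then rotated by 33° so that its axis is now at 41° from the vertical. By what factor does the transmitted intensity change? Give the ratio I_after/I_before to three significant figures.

I_new/I_old ≈ 0.892

Before rotation:
Unpolarized light through the first polarizer → I₁ = ½ I₀, now polarized at 16°.
I₂ = I₁ cos²(63° − 16°) = 0.5 I₀ · cos²(47°) = 0.2326 I₀.
I₃ = I₂ cos²(74° − 63°) = 0.2326 I₀ · cos²(11°) = 0.2241 I₀.
After rotation:
Unpolarized light through the first polarizer → I₁ = ½ I₀, now polarized at 16°.
I₂ = I₁ cos²(63° − 16°) = 0.5 I₀ · cos²(47°) = 0.2326 I₀.
I₃ = I₂ cos²(41° − 63°) = 0.2326 I₀ · cos²(22°) = 0.1999 I₀.
Ratio = 0.1999 / 0.2241 = 0.8922.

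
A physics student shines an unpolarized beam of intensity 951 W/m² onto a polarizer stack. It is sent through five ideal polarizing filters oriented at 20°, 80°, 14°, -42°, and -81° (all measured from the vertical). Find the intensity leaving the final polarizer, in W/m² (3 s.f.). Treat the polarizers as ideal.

I ≈ 3.71 W/m²

Unpolarized light through the first polarizer → I₁ = 951 W/m²/2 = 475.5 W/m², polarized at 20°.
I₂ = I₁ · cos²(60°) = 475.5 · 0.25 = 118.9 W/m².
I₃ = I₂ · cos²(66°) = 118.9 · 0.1654 = 19.67 W/m².
I₄ = I₃ · cos²(56°) = 19.67 · 0.3127 = 6.15 W/m².
I₅ = I₄ · cos²(39°) = 6.15 · 0.604 = 3.714 W/m².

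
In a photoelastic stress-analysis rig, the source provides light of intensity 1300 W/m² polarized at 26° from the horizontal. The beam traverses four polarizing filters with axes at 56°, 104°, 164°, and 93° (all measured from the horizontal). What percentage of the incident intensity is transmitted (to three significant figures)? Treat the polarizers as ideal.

By Malus's law, I₁ = 1300 W/m² · cos²(30°) = 975 W/m².
I₂ = I₁ · cos²(48°) = 975 · 0.4477 = 436.5 W/m².
I₃ = I₂ · cos²(60°) = 436.5 · 0.25 = 109.1 W/m².
I₄ = I₃ · cos²(71°) = 109.1 · 0.106 = 11.57 W/m².
That is 0.8898% of the incident intensity.

≈ 0.890%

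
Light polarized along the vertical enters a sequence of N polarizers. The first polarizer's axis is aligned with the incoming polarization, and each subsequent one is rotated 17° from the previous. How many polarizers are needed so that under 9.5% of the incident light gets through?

First polarizer is aligned with the polarization: full transmission.
Each further stage multiplies by cos²(17°) = 0.9145.
After N polarizers: T = 0.9145^(N−1). Require T < 0.095 ⇒ N−1 > ln(0.095)/ln(0.9145) = 26.34, so N−1 ≥ 27 and N = 28.
Check: N=28 gives T = 0.08958 < 0.095; N=27 gives T = 0.09795.

N = 28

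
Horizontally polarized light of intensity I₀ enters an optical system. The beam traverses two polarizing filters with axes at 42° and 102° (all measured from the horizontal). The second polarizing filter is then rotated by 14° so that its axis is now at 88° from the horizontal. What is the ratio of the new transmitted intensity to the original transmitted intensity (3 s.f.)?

Before rotation:
I₁ = I₀ cos²(42° − 0°) = I₀ cos²(42°) = 0.5523 I₀.
I₂ = I₁ cos²(102° − 42°) = 0.5523 I₀ · cos²(60°) = 0.1381 I₀.
After rotation:
I₁ = I₀ cos²(42° − 0°) = I₀ cos²(42°) = 0.5523 I₀.
I₂ = I₁ cos²(88° − 42°) = 0.5523 I₀ · cos²(46°) = 0.2665 I₀.
Ratio = 0.2665 / 0.1381 = 1.93.

I_new/I_old ≈ 1.93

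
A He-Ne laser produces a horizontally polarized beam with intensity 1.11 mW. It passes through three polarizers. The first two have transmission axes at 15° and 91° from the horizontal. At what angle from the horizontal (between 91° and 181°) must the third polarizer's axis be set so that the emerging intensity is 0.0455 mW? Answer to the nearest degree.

θ ≈ 121°

I₁ = I₀ cos²(15° − 0°) = I₀ cos²(15°) = 0.933 I₀.
I₂ = I₁ cos²(91° − 15°) = 0.933 I₀ · cos²(76°) = 0.05461 I₀.
Target fraction: 0.0455 / 1.11 mW = 0.04099 of I₀.
Need I₃/I₀ = 0.04099, so cos²(θ − 91°) = 0.04099 / 0.05461 = 0.7507.
θ − 91° = arccos(√0.7507) = 30.0°, giving θ ≈ 91 + 30.0 = 121.0°.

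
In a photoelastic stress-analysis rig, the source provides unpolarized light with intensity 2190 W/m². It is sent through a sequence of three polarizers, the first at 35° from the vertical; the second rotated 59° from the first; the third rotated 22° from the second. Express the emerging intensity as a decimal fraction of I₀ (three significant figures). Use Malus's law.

I/I₀ ≈ 0.114

Unpolarized light through the first polarizer → I₁ = 2190 W/m²/2 = 1095 W/m², polarized at 35°.
I₂ = I₁ · cos²(59°) = 1095 · 0.2653 = 290.5 W/m².
I₃ = I₂ · cos²(22°) = 290.5 · 0.8597 = 249.7 W/m².
Transmitted fraction = 0.114.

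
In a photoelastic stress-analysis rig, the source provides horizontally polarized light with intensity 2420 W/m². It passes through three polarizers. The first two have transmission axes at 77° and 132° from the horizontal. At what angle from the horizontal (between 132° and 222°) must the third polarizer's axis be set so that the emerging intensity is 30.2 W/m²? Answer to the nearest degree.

By Malus's law, I₁ = I₀ cos²(77° − 0°) = I₀ cos²(77°) = 0.0506 I₀.
I₂ = I₁ cos²(132° − 77°) = 0.0506 I₀ · cos²(55°) = 0.01665 I₀.
Target fraction: 30.2 / 2420 W/m² = 0.01248 of I₀.
Need I₃/I₀ = 0.01248, so cos²(θ − 132°) = 0.01248 / 0.01665 = 0.7496.
θ − 132° = arccos(√0.7496) = 30.0°, giving θ ≈ 132 + 30.0 = 162.0°.

θ ≈ 162°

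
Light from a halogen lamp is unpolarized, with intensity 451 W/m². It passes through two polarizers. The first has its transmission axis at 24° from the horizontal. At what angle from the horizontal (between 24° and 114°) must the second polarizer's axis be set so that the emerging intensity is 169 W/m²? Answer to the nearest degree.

θ ≈ 54°

Unpolarized light through the first polarizer → I₁ = ½ I₀, now polarized at 24°.
Target fraction: 169 / 451 W/m² = 0.3747 of I₀.
Need I₂/I₀ = 0.3747, so cos²(θ − 24°) = 0.3747 / 0.5 = 0.7494.
θ − 24° = arccos(√0.7494) = 30.0°, giving θ ≈ 24 + 30.0 = 54.0°.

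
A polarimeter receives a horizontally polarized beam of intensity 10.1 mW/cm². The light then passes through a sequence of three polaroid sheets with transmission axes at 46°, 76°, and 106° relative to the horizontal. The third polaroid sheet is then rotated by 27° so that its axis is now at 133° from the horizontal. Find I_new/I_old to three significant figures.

Before rotation:
I₁ = I₀ cos²(46° − 0°) = I₀ cos²(46°) = 0.4826 I₀.
I₂ = I₁ cos²(76° − 46°) = 0.4826 I₀ · cos²(30°) = 0.3619 I₀.
I₃ = I₂ cos²(106° − 76°) = 0.3619 I₀ · cos²(30°) = 0.2714 I₀.
After rotation:
I₁ = I₀ cos²(46° − 0°) = I₀ cos²(46°) = 0.4826 I₀.
I₂ = I₁ cos²(76° − 46°) = 0.4826 I₀ · cos²(30°) = 0.3619 I₀.
I₃ = I₂ cos²(133° − 76°) = 0.3619 I₀ · cos²(57°) = 0.1074 I₀.
Ratio = 0.1074 / 0.2714 = 0.3955.

I_new/I_old ≈ 0.396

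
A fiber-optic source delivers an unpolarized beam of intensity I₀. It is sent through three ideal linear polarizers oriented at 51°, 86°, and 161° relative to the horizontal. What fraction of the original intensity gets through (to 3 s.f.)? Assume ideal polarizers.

Unpolarized light through the first polarizer → I₁ = ½ I₀, now polarized at 51°.
I₂ = I₁ cos²(86° − 51°) = 0.5 I₀ · cos²(35°) = 0.3355 I₀.
I₃ = I₂ cos²(161° − 86°) = 0.3355 I₀ · cos²(75°) = 0.02247 I₀.
Transmitted fraction = 0.02247.

≈ 0.0225 I₀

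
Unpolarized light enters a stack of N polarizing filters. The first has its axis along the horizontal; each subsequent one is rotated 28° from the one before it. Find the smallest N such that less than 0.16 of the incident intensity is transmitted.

First polarizer halves the unpolarized light: factor 1/2.
Each further stage multiplies by cos²(28°) = 0.7796.
After N polarizers: T = 0.5·0.7796^(N−1). Require T < 0.16 ⇒ N−1 > ln(0.16/0.5)/ln(0.7796) = 4.58, so N−1 ≥ 5 and N = 6.
Check: N=6 gives T = 0.144 < 0.16; N=5 gives T = 0.1847.

N = 6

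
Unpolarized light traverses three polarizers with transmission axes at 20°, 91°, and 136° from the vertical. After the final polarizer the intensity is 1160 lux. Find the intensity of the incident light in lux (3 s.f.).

Unpolarized light through the first polarizer → I₁ = ½ I₀, now polarized at 20°.
I₂ = I₁ cos²(91° − 20°) = 0.5 I₀ · cos²(71°) = 0.053 I₀.
I₃ = I₂ cos²(136° − 91°) = 0.053 I₀ · cos²(45°) = 0.0265 I₀.
So 1160 lux = 0.0265 I₀, giving I₀ = 1160/0.0265 = 4.378e+04 lux.

I₀ ≈ 4.38e4 lux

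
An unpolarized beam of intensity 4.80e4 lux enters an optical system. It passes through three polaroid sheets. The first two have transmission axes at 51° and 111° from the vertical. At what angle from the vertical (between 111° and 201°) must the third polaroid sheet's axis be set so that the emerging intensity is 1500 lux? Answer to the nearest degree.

Unpolarized light through the first polarizer → I₁ = ½ I₀, now polarized at 51°.
I₂ = I₁ cos²(111° − 51°) = 0.5 I₀ · cos²(60°) = 0.125 I₀.
Target fraction: 1500 / 4.80e4 lux = 0.03125 of I₀.
Need I₃/I₀ = 0.03125, so cos²(θ − 111°) = 0.03125 / 0.125 = 0.25.
θ − 111° = arccos(√0.25) = 60.0°, giving θ ≈ 111 + 60.0 = 171.0°.

θ ≈ 171°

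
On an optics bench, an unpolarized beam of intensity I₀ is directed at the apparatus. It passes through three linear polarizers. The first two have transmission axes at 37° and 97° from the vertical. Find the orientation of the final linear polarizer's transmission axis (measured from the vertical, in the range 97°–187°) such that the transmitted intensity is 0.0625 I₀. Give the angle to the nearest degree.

Unpolarized light through the first polarizer → I₁ = ½ I₀, now polarized at 37°.
I₂ = I₁ cos²(97° − 37°) = 0.5 I₀ · cos²(60°) = 0.125 I₀.
Need I₃/I₀ = 0.0625, so cos²(θ − 97°) = 0.0625 / 0.125 = 0.5.
θ − 97° = arccos(√0.5) = 45.0°, giving θ ≈ 97 + 45.0 = 142.0°.

θ ≈ 142°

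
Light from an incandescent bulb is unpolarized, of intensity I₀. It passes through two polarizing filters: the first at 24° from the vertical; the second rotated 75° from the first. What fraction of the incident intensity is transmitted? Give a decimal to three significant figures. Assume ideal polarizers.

Unpolarized light through the first polarizer → I₁ = ½ I₀, now polarized at 24°.
I₂ = I₁ cos²(75°) = 0.5 · 0.06699 I₀ = 0.03349 I₀.
Transmitted fraction = 0.03349.

≈ 0.0335 I₀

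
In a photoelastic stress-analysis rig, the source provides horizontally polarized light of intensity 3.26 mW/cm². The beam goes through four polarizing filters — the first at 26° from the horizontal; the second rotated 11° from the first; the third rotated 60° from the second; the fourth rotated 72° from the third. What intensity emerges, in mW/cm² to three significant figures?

I₁ = 3.26 mW/cm² · cos²(26°) = 2.634 mW/cm².
I₂ = I₁ · cos²(11°) = 2.634 · 0.9636 = 2.538 mW/cm².
I₃ = I₂ · cos²(60°) = 2.538 · 0.25 = 0.6344 mW/cm².
I₄ = I₃ · cos²(72°) = 0.6344 · 0.09549 = 0.06058 mW/cm².

I ≈ 0.0606 mW/cm²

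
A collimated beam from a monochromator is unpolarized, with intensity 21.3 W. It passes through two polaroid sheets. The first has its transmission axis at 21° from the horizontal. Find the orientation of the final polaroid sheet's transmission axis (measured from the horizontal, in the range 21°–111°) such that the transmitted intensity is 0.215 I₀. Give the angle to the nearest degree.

θ ≈ 70°

Unpolarized light through the first polarizer → I₁ = ½ I₀, now polarized at 21°.
Need I₂/I₀ = 0.215, so cos²(θ − 21°) = 0.215 / 0.5 = 0.43.
θ − 21° = arccos(√0.43) = 49.0°, giving θ ≈ 21 + 49.0 = 70.0°.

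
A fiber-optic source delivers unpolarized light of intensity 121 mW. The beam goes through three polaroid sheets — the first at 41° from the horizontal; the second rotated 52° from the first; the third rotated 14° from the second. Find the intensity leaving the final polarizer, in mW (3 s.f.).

Unpolarized light through the first polarizer → I₁ = 121 mW/2 = 60.5 mW, polarized at 41°.
I₂ = I₁ · cos²(52°) = 60.5 · 0.379 = 22.93 mW.
I₃ = I₂ · cos²(14°) = 22.93 · 0.9415 = 21.59 mW.

I ≈ 21.6 mW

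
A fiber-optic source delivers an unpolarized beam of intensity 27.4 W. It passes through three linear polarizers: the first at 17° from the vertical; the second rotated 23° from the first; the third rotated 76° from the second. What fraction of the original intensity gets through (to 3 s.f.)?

Unpolarized light through the first polarizer → I₁ = 27.4 W/2 = 13.7 W, polarized at 17°.
I₂ = I₁ · cos²(23°) = 13.7 · 0.8473 = 11.61 W.
I₃ = I₂ · cos²(76°) = 11.61 · 0.05853 = 0.6794 W.
Transmitted fraction = 0.0248.

I/I₀ ≈ 0.0248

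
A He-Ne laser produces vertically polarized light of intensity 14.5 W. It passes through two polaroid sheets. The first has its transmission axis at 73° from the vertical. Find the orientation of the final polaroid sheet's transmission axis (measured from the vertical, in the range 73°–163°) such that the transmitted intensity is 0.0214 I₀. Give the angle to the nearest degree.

θ ≈ 133°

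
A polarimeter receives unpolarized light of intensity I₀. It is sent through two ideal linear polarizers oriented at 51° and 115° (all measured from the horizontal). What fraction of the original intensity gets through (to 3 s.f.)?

≈ 0.0961 I₀

Unpolarized light through the first polarizer → I₁ = ½ I₀, now polarized at 51°.
I₂ = I₁ cos²(115° − 51°) = 0.5 I₀ · cos²(64°) = 0.09608 I₀.
Transmitted fraction = 0.09608.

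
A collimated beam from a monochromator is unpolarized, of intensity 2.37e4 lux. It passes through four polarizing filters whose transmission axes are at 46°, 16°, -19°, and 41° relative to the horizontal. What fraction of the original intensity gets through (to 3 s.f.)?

I/I₀ ≈ 0.0629

Unpolarized light through the first polarizer → I₁ = 2.37e4 lux/2 = 1.185e+04 lux, polarized at 46°.
I₂ = I₁ · cos²(30°) = 1.185e+04 · 0.75 = 8888 lux.
I₃ = I₂ · cos²(35°) = 8888 · 0.671 = 5964 lux.
I₄ = I₃ · cos²(60°) = 5964 · 0.25 = 1491 lux.
Transmitted fraction = 0.06291.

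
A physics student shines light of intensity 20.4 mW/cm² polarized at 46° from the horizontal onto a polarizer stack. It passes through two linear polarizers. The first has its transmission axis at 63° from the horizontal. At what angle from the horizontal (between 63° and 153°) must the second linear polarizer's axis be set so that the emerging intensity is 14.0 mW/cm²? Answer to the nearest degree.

θ ≈ 93°

By Malus's law, I₁ = I₀ cos²(63° − 46°) = I₀ cos²(17°) = 0.9145 I₀.
Target fraction: 14.0 / 20.4 mW/cm² = 0.6863 of I₀.
Need I₂/I₀ = 0.6863, so cos²(θ − 63°) = 0.6863 / 0.9145 = 0.7504.
θ − 63° = arccos(√0.7504) = 30.0°, giving θ ≈ 63 + 30.0 = 93.0°.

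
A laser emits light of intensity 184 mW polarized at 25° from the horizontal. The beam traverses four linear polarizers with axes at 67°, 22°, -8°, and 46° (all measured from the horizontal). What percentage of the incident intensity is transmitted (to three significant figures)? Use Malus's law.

By Malus's law, I₁ = 184 mW · cos²(42°) = 101.6 mW.
I₂ = I₁ · cos²(45°) = 101.6 · 0.5 = 50.81 mW.
I₃ = I₂ · cos²(30°) = 50.81 · 0.75 = 38.11 mW.
I₄ = I₃ · cos²(54°) = 38.11 · 0.3455 = 13.17 mW.
That is 7.155% of the incident intensity.

≈ 7.16%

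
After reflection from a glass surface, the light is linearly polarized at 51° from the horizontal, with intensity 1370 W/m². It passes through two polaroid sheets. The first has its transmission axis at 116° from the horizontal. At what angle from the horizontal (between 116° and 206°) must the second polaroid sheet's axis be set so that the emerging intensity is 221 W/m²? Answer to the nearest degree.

By Malus's law, I₁ = I₀ cos²(116° − 51°) = I₀ cos²(65°) = 0.1786 I₀.
Target fraction: 221 / 1370 W/m² = 0.1613 of I₀.
Need I₂/I₀ = 0.1613, so cos²(θ − 116°) = 0.1613 / 0.1786 = 0.9032.
θ − 116° = arccos(√0.9032) = 18.1°, giving θ ≈ 116 + 18.1 = 134.1°.

θ ≈ 134°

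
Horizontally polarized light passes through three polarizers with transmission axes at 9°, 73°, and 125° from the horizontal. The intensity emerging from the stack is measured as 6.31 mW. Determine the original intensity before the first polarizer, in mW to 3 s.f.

I₁ = I₀ cos²(9° − 0°) = I₀ cos²(9°) = 0.9755 I₀.
I₂ = I₁ cos²(73° − 9°) = 0.9755 I₀ · cos²(64°) = 0.1875 I₀.
I₃ = I₂ cos²(125° − 73°) = 0.1875 I₀ · cos²(52°) = 0.07106 I₀.
So 6.31 mW = 0.07106 I₀, giving I₀ = 6.31/0.07106 = 88.8 mW.

I₀ ≈ 88.8 mW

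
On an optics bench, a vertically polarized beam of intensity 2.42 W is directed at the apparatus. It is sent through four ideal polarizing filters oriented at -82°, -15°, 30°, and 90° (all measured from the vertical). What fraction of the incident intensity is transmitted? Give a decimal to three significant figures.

By Malus's law, I₁ = 2.42 W · cos²(82°) = 0.04687 W.
I₂ = I₁ · cos²(67°) = 0.04687 · 0.1527 = 0.007156 W.
I₃ = I₂ · cos²(45°) = 0.007156 · 0.5 = 0.003578 W.
I₄ = I₃ · cos²(60°) = 0.003578 · 0.25 = 0.0008945 W.
Transmitted fraction = 0.0003696.

I/I₀ ≈ 0.000370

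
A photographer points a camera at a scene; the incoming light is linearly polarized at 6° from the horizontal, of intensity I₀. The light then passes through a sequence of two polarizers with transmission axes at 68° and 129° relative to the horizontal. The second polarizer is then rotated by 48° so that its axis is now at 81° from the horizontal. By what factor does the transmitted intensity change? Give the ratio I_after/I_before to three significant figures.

Before rotation:
I₁ = I₀ cos²(68° − 6°) = I₀ cos²(62°) = 0.2204 I₀.
I₂ = I₁ cos²(129° − 68°) = 0.2204 I₀ · cos²(61°) = 0.0518 I₀.
After rotation:
I₁ = I₀ cos²(68° − 6°) = I₀ cos²(62°) = 0.2204 I₀.
I₂ = I₁ cos²(81° − 68°) = 0.2204 I₀ · cos²(13°) = 0.2093 I₀.
Ratio = 0.2093 / 0.0518 = 4.039.

I_new/I_old ≈ 4.04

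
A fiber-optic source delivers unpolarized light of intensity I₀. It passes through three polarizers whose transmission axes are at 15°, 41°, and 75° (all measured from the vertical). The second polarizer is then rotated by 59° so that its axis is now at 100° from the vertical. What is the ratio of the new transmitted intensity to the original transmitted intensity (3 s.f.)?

I_new/I_old ≈ 0.0112

Before rotation:
Unpolarized light through the first polarizer → I₁ = ½ I₀, now polarized at 15°.
I₂ = I₁ cos²(41° − 15°) = 0.5 I₀ · cos²(26°) = 0.4039 I₀.
I₃ = I₂ cos²(75° − 41°) = 0.4039 I₀ · cos²(34°) = 0.2776 I₀.
After rotation:
Unpolarized light through the first polarizer → I₁ = ½ I₀, now polarized at 15°.
I₂ = I₁ cos²(100° − 15°) = 0.5 I₀ · cos²(85°) = 0.003798 I₀.
I₃ = I₂ cos²(75° − 100°) = 0.003798 I₀ · cos²(25°) = 0.00312 I₀.
Ratio = 0.00312 / 0.2776 = 0.01124.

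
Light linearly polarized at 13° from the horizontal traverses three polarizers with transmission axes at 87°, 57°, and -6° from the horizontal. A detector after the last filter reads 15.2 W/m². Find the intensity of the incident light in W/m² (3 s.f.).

I₁ = I₀ cos²(87° − 13°) = I₀ cos²(74°) = 0.07598 I₀.
I₂ = I₁ cos²(57° − 87°) = 0.07598 I₀ · cos²(30°) = 0.05698 I₀.
I₃ = I₂ cos²(-6° − 57°) = 0.05698 I₀ · cos²(63°) = 0.01174 I₀.
So 15.2 W/m² = 0.01174 I₀, giving I₀ = 15.2/0.01174 = 1294 W/m².

I₀ ≈ 1290 W/m²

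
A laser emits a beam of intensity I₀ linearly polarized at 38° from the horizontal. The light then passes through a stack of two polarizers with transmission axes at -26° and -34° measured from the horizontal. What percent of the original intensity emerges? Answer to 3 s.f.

I₁ = I₀ cos²(-26° − 38°) = I₀ cos²(64°) = 0.1922 I₀.
I₂ = I₁ cos²(-34° + 26°) = 0.1922 I₀ · cos²(8°) = 0.1884 I₀.
That is 18.84% of the incident intensity.

≈ 18.8%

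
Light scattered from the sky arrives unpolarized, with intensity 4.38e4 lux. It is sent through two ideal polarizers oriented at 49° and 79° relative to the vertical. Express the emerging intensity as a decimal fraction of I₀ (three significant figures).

I/I₀ ≈ 0.375

Unpolarized light through the first polarizer → I₁ = 4.38e4 lux/2 = 2.19e+04 lux, polarized at 49°.
I₂ = I₁ · cos²(30°) = 2.19e+04 · 0.75 = 1.643e+04 lux.
Transmitted fraction = 0.375.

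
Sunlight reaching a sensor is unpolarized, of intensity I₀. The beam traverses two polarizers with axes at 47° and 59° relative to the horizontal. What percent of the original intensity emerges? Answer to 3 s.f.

≈ 47.8%

Unpolarized light through the first polarizer → I₁ = ½ I₀, now polarized at 47°.
I₂ = I₁ cos²(59° − 47°) = 0.5 I₀ · cos²(12°) = 0.4784 I₀.
That is 47.84% of the incident intensity.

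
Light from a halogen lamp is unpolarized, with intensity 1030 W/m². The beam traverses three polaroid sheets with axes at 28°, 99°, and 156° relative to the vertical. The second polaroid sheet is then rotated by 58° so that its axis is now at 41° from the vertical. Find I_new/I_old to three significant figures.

I_new/I_old ≈ 5.39

Before rotation:
Unpolarized light through the first polarizer → I₁ = ½ I₀, now polarized at 28°.
I₂ = I₁ cos²(99° − 28°) = 0.5 I₀ · cos²(71°) = 0.053 I₀.
I₃ = I₂ cos²(156° − 99°) = 0.053 I₀ · cos²(57°) = 0.01572 I₀.
After rotation:
Unpolarized light through the first polarizer → I₁ = ½ I₀, now polarized at 28°.
I₂ = I₁ cos²(41° − 28°) = 0.5 I₀ · cos²(13°) = 0.4747 I₀.
Angle between axes 2 and 3: 65°. I₃ = 0.4747 I₀ · cos²(65°) = 0.08478 I₀.
Ratio = 0.08478 / 0.01572 = 5.393.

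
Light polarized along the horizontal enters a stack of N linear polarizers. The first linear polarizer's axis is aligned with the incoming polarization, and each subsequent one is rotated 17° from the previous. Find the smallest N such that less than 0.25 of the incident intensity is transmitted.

First polarizer is aligned with the polarization: full transmission.
Each further stage multiplies by cos²(17°) = 0.9145.
After N polarizers: T = 0.9145^(N−1). Require T < 0.25 ⇒ N−1 > ln(0.25)/ln(0.9145) = 15.51, so N−1 ≥ 16 and N = 17.
Check: N=17 gives T = 0.2394 < 0.25; N=16 gives T = 0.2618.

N = 17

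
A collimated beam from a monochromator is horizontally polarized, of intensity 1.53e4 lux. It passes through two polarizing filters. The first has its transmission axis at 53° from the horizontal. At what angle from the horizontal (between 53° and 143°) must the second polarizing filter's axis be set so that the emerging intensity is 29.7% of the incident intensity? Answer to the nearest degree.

θ ≈ 78°

I₁ = I₀ cos²(53° − 0°) = I₀ cos²(53°) = 0.3622 I₀.
Need I₂/I₀ = 0.297, so cos²(θ − 53°) = 0.297 / 0.3622 = 0.82.
θ − 53° = arccos(√0.82) = 25.1°, giving θ ≈ 53 + 25.1 = 78.1°.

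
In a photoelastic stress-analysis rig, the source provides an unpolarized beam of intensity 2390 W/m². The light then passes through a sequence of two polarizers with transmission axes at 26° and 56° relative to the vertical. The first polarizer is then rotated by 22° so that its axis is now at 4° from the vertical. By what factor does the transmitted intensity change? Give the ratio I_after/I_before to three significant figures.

I_new/I_old ≈ 0.505

Before rotation:
Unpolarized light through the first polarizer → I₁ = ½ I₀, now polarized at 26°.
I₂ = I₁ cos²(56° − 26°) = 0.5 I₀ · cos²(30°) = 0.375 I₀.
After rotation:
Unpolarized light through the first polarizer → I₁ = ½ I₀, now polarized at 4°.
I₂ = I₁ cos²(56° − 4°) = 0.5 I₀ · cos²(52°) = 0.1895 I₀.
Ratio = 0.1895 / 0.375 = 0.5054.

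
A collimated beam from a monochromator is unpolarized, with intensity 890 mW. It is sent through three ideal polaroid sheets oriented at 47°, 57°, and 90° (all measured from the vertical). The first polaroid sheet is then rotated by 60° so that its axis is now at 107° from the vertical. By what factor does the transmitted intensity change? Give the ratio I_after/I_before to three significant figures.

I_new/I_old ≈ 0.426

Before rotation:
Unpolarized light through the first polarizer → I₁ = ½ I₀, now polarized at 47°.
I₂ = I₁ cos²(57° − 47°) = 0.5 I₀ · cos²(10°) = 0.4849 I₀.
I₃ = I₂ cos²(90° − 57°) = 0.4849 I₀ · cos²(33°) = 0.3411 I₀.
After rotation:
Unpolarized light through the first polarizer → I₁ = ½ I₀, now polarized at 107°.
I₂ = I₁ cos²(57° − 107°) = 0.5 I₀ · cos²(50°) = 0.2066 I₀.
I₃ = I₂ cos²(90° − 57°) = 0.2066 I₀ · cos²(33°) = 0.1453 I₀.
Ratio = 0.1453 / 0.3411 = 0.426.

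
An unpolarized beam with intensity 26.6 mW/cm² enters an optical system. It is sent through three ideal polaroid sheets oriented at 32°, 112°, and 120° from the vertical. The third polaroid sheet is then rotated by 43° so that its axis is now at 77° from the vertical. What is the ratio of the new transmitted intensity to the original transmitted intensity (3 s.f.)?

Before rotation:
Unpolarized light through the first polarizer → I₁ = ½ I₀, now polarized at 32°.
I₂ = I₁ cos²(112° − 32°) = 0.5 I₀ · cos²(80°) = 0.01508 I₀.
I₃ = I₂ cos²(120° − 112°) = 0.01508 I₀ · cos²(8°) = 0.01478 I₀.
After rotation:
Unpolarized light through the first polarizer → I₁ = ½ I₀, now polarized at 32°.
I₂ = I₁ cos²(112° − 32°) = 0.5 I₀ · cos²(80°) = 0.01508 I₀.
I₃ = I₂ cos²(77° − 112°) = 0.01508 I₀ · cos²(35°) = 0.01012 I₀.
Ratio = 0.01012 / 0.01478 = 0.6843.

I_new/I_old ≈ 0.684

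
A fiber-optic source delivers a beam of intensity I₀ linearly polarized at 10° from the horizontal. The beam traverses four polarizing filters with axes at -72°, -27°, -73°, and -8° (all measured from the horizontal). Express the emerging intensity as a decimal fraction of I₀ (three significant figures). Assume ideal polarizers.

≈ 0.000835 I₀

I₁ = I₀ cos²(-72° − 10°) = I₀ cos²(82°) = 0.01937 I₀.
I₂ = I₁ cos²(-27° + 72°) = 0.01937 I₀ · cos²(45°) = 0.009685 I₀.
I₃ = I₂ cos²(-73° + 27°) = 0.009685 I₀ · cos²(46°) = 0.004673 I₀.
I₄ = I₃ cos²(-8° + 73°) = 0.004673 I₀ · cos²(65°) = 0.0008347 I₀.
Transmitted fraction = 0.0008347.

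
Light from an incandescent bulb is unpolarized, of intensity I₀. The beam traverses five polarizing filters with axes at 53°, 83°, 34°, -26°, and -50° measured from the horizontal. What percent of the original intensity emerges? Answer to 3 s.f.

≈ 3.37%

Unpolarized light through the first polarizer → I₁ = ½ I₀, now polarized at 53°.
I₂ = I₁ cos²(83° − 53°) = 0.5 I₀ · cos²(30°) = 0.375 I₀.
I₃ = I₂ cos²(34° − 83°) = 0.375 I₀ · cos²(49°) = 0.1614 I₀.
I₄ = I₃ cos²(-26° − 34°) = 0.1614 I₀ · cos²(60°) = 0.04035 I₀.
I₅ = I₄ cos²(-50° + 26°) = 0.04035 I₀ · cos²(24°) = 0.03368 I₀.
That is 3.368% of the incident intensity.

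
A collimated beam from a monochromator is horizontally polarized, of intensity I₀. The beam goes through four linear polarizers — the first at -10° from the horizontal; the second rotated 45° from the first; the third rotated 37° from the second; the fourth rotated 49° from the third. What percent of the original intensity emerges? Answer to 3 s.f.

≈ 13.3%

By Malus's law, I₁ = I₀ cos²(-10° − 0°) = I₀ cos²(10°) = 0.9698 I₀.
I₂ = I₁ cos²(45°) = 0.9698 · 0.5 I₀ = 0.4849 I₀.
I₃ = I₂ cos²(37°) = 0.4849 · 0.6378 I₀ = 0.3093 I₀.
I₄ = I₃ cos²(49°) = 0.3093 · 0.4304 I₀ = 0.1331 I₀.
That is 13.31% of the incident intensity.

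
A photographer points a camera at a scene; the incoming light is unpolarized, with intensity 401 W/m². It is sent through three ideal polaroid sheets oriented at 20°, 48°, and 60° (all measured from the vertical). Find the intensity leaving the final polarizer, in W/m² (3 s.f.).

Unpolarized light through the first polarizer → I₁ = 401 W/m²/2 = 200.5 W/m², polarized at 20°.
I₂ = I₁ · cos²(28°) = 200.5 · 0.7796 = 156.3 W/m².
I₃ = I₂ · cos²(12°) = 156.3 · 0.9568 = 149.6 W/m².

I ≈ 150 W/m²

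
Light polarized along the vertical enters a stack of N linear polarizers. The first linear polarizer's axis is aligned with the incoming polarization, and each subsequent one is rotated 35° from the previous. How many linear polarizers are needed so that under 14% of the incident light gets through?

N = 6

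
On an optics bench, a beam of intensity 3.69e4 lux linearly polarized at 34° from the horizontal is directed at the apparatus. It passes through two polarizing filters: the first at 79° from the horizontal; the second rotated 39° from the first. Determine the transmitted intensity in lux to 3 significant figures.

I ≈ 1.11e4 lux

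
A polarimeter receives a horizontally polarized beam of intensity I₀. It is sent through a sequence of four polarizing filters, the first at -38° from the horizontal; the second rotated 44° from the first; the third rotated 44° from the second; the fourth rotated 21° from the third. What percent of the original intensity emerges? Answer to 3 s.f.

≈ 14.5%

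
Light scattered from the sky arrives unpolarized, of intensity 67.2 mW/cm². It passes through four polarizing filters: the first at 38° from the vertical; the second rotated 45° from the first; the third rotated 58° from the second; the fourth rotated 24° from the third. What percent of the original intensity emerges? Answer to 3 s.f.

Unpolarized light through the first polarizer → I₁ = 67.2 mW/cm²/2 = 33.6 mW/cm², polarized at 38°.
I₂ = I₁ · cos²(45°) = 33.6 · 0.5 = 16.8 mW/cm².
I₃ = I₂ · cos²(58°) = 16.8 · 0.2808 = 4.718 mW/cm².
I₄ = I₃ · cos²(24°) = 4.718 · 0.8346 = 3.937 mW/cm².
That is 5.859% of the incident intensity.

≈ 5.86%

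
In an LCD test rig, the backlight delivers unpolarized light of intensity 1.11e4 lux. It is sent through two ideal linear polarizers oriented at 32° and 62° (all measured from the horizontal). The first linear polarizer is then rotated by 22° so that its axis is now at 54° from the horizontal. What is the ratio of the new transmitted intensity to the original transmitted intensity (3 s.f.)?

Before rotation:
Unpolarized light through the first polarizer → I₁ = ½ I₀, now polarized at 32°.
I₂ = I₁ cos²(62° − 32°) = 0.5 I₀ · cos²(30°) = 0.375 I₀.
After rotation:
Unpolarized light through the first polarizer → I₁ = ½ I₀, now polarized at 54°.
I₂ = I₁ cos²(62° − 54°) = 0.5 I₀ · cos²(8°) = 0.4903 I₀.
Ratio = 0.4903 / 0.375 = 1.308.

I_new/I_old ≈ 1.31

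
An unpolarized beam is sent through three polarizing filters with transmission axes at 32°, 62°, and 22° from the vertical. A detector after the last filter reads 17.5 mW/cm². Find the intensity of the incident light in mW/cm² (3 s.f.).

Unpolarized light through the first polarizer → I₁ = ½ I₀, now polarized at 32°.
I₂ = I₁ cos²(62° − 32°) = 0.5 I₀ · cos²(30°) = 0.375 I₀.
I₃ = I₂ cos²(22° − 62°) = 0.375 I₀ · cos²(40°) = 0.2201 I₀.
So 17.5 mW/cm² = 0.2201 I₀, giving I₀ = 17.5/0.2201 = 79.52 mW/cm².

I₀ ≈ 79.5 mW/cm²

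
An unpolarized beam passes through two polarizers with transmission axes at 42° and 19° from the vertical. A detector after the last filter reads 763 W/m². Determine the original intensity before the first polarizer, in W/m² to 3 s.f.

Unpolarized light through the first polarizer → I₁ = ½ I₀, now polarized at 42°.
I₂ = I₁ cos²(19° − 42°) = 0.5 I₀ · cos²(23°) = 0.4237 I₀.
So 763 W/m² = 0.4237 I₀, giving I₀ = 763/0.4237 = 1801 W/m².

I₀ ≈ 1800 W/m²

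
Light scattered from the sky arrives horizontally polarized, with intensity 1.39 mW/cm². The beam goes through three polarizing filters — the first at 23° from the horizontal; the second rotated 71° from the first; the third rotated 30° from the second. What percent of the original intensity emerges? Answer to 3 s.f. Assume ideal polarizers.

By Malus's law, I₁ = 1.39 mW/cm² · cos²(23°) = 1.178 mW/cm².
I₂ = I₁ · cos²(71°) = 1.178 · 0.106 = 0.1248 mW/cm².
I₃ = I₂ · cos²(30°) = 0.1248 · 0.75 = 0.09363 mW/cm².
That is 6.736% of the incident intensity.

≈ 6.74%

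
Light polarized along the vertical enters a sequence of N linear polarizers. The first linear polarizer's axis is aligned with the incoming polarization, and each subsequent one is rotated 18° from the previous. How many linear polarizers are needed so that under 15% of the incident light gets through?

First polarizer is aligned with the polarization: full transmission.
Each further stage multiplies by cos²(18°) = 0.9045.
After N polarizers: T = 0.9045^(N−1). Require T < 0.15 ⇒ N−1 > ln(0.15)/ln(0.9045) = 18.90, so N−1 ≥ 19 and N = 20.
Check: N=20 gives T = 0.1485 < 0.15; N=19 gives T = 0.1642.

N = 20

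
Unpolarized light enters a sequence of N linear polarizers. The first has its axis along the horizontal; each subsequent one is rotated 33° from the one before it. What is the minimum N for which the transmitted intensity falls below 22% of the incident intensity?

N = 4

First polarizer halves the unpolarized light: factor 1/2.
Each further stage multiplies by cos²(33°) = 0.7034.
After N polarizers: T = 0.5·0.7034^(N−1). Require T < 0.22 ⇒ N−1 > ln(0.22/0.5)/ln(0.7034) = 2.33, so N−1 ≥ 3 and N = 4.
Check: N=4 gives T = 0.174 < 0.22; N=3 gives T = 0.2474.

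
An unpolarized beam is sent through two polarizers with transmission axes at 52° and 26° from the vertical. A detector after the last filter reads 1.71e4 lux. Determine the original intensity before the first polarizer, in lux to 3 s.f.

Unpolarized light through the first polarizer → I₁ = ½ I₀, now polarized at 52°.
I₂ = I₁ cos²(26° − 52°) = 0.5 I₀ · cos²(26°) = 0.4039 I₀.
So 1.71e4 lux = 0.4039 I₀, giving I₀ = 1.71e4/0.4039 = 4.234e+04 lux.

I₀ ≈ 4.23e4 lux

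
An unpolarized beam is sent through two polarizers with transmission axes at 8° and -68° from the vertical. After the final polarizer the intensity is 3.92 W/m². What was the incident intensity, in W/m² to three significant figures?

Unpolarized light through the first polarizer → I₁ = ½ I₀, now polarized at 8°.
I₂ = I₁ cos²(-68° − 8°) = 0.5 I₀ · cos²(76°) = 0.02926 I₀.
So 3.92 W/m² = 0.02926 I₀, giving I₀ = 3.92/0.02926 = 134 W/m².

I₀ ≈ 134 W/m²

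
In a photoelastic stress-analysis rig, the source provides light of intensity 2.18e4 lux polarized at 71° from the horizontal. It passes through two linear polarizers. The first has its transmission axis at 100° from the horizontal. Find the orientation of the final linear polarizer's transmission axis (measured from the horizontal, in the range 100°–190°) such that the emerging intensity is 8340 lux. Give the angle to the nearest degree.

θ ≈ 145°

I₁ = I₀ cos²(100° − 71°) = I₀ cos²(29°) = 0.765 I₀.
Target fraction: 8340 / 2.18e4 lux = 0.3826 of I₀.
Need I₂/I₀ = 0.3826, so cos²(θ − 100°) = 0.3826 / 0.765 = 0.5001.
θ − 100° = arccos(√0.5001) = 45.0°, giving θ ≈ 100 + 45.0 = 145.0°.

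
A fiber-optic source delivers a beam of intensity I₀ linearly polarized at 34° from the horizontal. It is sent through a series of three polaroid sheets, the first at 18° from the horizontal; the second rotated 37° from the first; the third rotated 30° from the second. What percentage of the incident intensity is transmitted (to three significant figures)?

I₁ = I₀ cos²(18° − 34°) = I₀ cos²(16°) = 0.924 I₀.
I₂ = I₁ cos²(37°) = 0.924 · 0.6378 I₀ = 0.5894 I₀.
I₃ = I₂ cos²(30°) = 0.5894 · 0.75 I₀ = 0.442 I₀.
That is 44.2% of the incident intensity.

≈ 44.2%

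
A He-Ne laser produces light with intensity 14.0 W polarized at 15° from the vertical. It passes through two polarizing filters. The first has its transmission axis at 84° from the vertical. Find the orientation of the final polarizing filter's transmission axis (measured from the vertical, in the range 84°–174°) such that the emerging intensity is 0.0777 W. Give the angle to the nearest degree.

θ ≈ 162°

I₁ = I₀ cos²(84° − 15°) = I₀ cos²(69°) = 0.1284 I₀.
Target fraction: 0.0777 / 14.0 W = 0.00555 of I₀.
Need I₂/I₀ = 0.00555, so cos²(θ − 84°) = 0.00555 / 0.1284 = 0.04322.
θ − 84° = arccos(√0.04322) = 78.0°, giving θ ≈ 84 + 78.0 = 162.0°.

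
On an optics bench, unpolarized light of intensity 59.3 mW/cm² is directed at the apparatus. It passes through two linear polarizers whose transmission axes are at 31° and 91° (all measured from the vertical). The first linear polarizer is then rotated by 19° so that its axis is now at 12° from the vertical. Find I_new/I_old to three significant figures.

I_new/I_old ≈ 0.146

Before rotation:
Unpolarized light through the first polarizer → I₁ = ½ I₀, now polarized at 31°.
I₂ = I₁ cos²(91° − 31°) = 0.5 I₀ · cos²(60°) = 0.125 I₀.
After rotation:
Unpolarized light through the first polarizer → I₁ = ½ I₀, now polarized at 12°.
I₂ = I₁ cos²(91° − 12°) = 0.5 I₀ · cos²(79°) = 0.0182 I₀.
Ratio = 0.0182 / 0.125 = 0.1456.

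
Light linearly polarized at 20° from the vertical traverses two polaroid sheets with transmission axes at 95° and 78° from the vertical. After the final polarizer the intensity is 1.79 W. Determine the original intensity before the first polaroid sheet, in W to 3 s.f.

By Malus's law, I₁ = I₀ cos²(95° − 20°) = I₀ cos²(75°) = 0.06699 I₀.
I₂ = I₁ cos²(78° − 95°) = 0.06699 I₀ · cos²(17°) = 0.06126 I₀.
So 1.79 W = 0.06126 I₀, giving I₀ = 1.79/0.06126 = 29.22 W.

I₀ ≈ 29.2 W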